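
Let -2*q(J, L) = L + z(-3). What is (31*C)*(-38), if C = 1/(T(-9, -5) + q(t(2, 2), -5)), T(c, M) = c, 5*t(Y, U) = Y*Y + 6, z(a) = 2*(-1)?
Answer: 2356/11 ≈ 214.18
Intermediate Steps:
z(a) = -2
t(Y, U) = 6/5 + Y**2/5 (t(Y, U) = (Y*Y + 6)/5 = (Y**2 + 6)/5 = (6 + Y**2)/5 = 6/5 + Y**2/5)
q(J, L) = 1 - L/2 (q(J, L) = -(L - 2)/2 = -(-2 + L)/2 = 1 - L/2)
C = -2/11 (C = 1/(-9 + (1 - 1/2*(-5))) = 1/(-9 + (1 + 5/2)) = 1/(-9 + 7/2) = 1/(-11/2) = -2/11 ≈ -0.18182)
(31*C)*(-38) = (31*(-2/11))*(-38) = -62/11*(-38) = 2356/11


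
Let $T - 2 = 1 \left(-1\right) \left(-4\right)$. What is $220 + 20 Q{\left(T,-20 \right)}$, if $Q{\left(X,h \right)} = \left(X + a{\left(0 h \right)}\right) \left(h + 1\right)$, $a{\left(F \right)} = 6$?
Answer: $-4340$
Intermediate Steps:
$T = 6$ ($T = 2 + 1 \left(-1\right) \left(-4\right) = 2 - -4 = 2 + 4 = 6$)
$Q{\left(X,h \right)} = \left(1 + h\right) \left(6 + X\right)$ ($Q{\left(X,h \right)} = \left(X + 6\right) \left(h + 1\right) = \left(6 + X\right) \left(1 + h\right) = \left(1 + h\right) \left(6 + X\right)$)
$220 + 20 Q{\left(T,-20 \right)} = 220 + 20 \left(6 + 6 + 6 \left(-20\right) + 6 \left(-20\right)\right) = 220 + 20 \left(6 + 6 - 120 - 120\right) = 220 + 20 \left(-228\right) = 220 - 4560 = -4340$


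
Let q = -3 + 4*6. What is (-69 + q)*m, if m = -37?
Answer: 1776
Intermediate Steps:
q = 21 (q = -3 + 24 = 21)
(-69 + q)*m = (-69 + 21)*(-37) = -48*(-37) = 1776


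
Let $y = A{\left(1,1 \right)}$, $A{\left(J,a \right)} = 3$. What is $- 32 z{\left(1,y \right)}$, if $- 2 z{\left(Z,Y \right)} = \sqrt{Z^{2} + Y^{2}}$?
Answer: $16 \sqrt{10} \approx 50.596$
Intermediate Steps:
$y = 3$
$z{\left(Z,Y \right)} = - \frac{\sqrt{Y^{2} + Z^{2}}}{2}$ ($z{\left(Z,Y \right)} = - \frac{\sqrt{Z^{2} + Y^{2}}}{2} = - \frac{\sqrt{Y^{2} + Z^{2}}}{2}$)
$- 32 z{\left(1,y \right)} = - 32 \left(- \frac{\sqrt{3^{2} + 1^{2}}}{2}\right) = - 32 \left(- \frac{\sqrt{9 + 1}}{2}\right) = - 32 \left(- \frac{\sqrt{10}}{2}\right) = 16 \sqrt{10}$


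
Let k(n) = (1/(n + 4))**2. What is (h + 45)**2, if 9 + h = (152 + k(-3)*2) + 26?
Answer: 46656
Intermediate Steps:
k(n) = (4 + n)**(-2) (k(n) = (1/(4 + n))**2 = (4 + n)**(-2))
h = 171 (h = -9 + ((152 + 2/(4 - 3)**2) + 26) = -9 + ((152 + 2/1**2) + 26) = -9 + ((152 + 1*2) + 26) = -9 + ((152 + 2) + 26) = -9 + (154 + 26) = -9 + 180 = 171)
(h + 45)**2 = (171 + 45)**2 = 216**2 = 46656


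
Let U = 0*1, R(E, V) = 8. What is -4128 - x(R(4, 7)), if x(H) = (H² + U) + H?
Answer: -4200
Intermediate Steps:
U = 0
x(H) = H + H² (x(H) = (H² + 0) + H = H² + H = H + H²)
-4128 - x(R(4, 7)) = -4128 - 8*(1 + 8) = -4128 - 8*9 = -4128 - 1*72 = -4128 - 72 = -4200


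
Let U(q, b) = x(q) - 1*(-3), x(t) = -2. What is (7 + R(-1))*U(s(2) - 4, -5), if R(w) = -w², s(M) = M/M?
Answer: 6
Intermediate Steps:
s(M) = 1
U(q, b) = 1 (U(q, b) = -2 - 1*(-3) = -2 + 3 = 1)
(7 + R(-1))*U(s(2) - 4, -5) = (7 - 1*(-1)²)*1 = (7 - 1*1)*1 = (7 - 1)*1 = 6*1 = 6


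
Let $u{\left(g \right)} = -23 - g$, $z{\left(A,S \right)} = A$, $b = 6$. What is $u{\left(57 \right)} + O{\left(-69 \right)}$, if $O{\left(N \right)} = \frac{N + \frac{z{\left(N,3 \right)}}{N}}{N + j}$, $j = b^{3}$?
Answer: $- \frac{11828}{147} \approx -80.463$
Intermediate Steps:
$j = 216$ ($j = 6^{3} = 216$)
$O{\left(N \right)} = \frac{1 + N}{216 + N}$ ($O{\left(N \right)} = \frac{N + \frac{N}{N}}{N + 216} = \frac{N + 1}{216 + N} = \frac{1 + N}{216 + N}$)
$u{\left(57 \right)} + O{\left(-69 \right)} = \left(-23 - 57\right) + \frac{1 - 69}{216 - 69} = \left(-23 - 57\right) + \frac{1}{147} \left(-68\right) = -80 + \frac{1}{147} \left(-68\right) = -80 - \frac{68}{147} = - \frac{11828}{147}$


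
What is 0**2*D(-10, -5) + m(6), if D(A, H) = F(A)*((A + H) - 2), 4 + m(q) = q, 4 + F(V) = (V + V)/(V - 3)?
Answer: 2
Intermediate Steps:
F(V) = -4 + 2*V/(-3 + V) (F(V) = -4 + (V + V)/(V - 3) = -4 + (2*V)/(-3 + V) = -4 + 2*V/(-3 + V))
m(q) = -4 + q
D(A, H) = 2*(6 - A)*(-2 + A + H)/(-3 + A) (D(A, H) = (2*(6 - A)/(-3 + A))*((A + H) - 2) = (2*(6 - A)/(-3 + A))*(-2 + A + H) = 2*(6 - A)*(-2 + A + H)/(-3 + A))
0**2*D(-10, -5) + m(6) = 0**2*(-2*(-6 - 10)*(-2 - 10 - 5)/(-3 - 10)) + (-4 + 6) = 0*(-2*(-16)*(-17)/(-13)) + 2 = 0*(-2*(-1/13)*(-16)*(-17)) + 2 = 0*(544/13) + 2 = 0 + 2 = 2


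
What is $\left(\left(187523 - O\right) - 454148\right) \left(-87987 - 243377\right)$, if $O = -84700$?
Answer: $60283395700$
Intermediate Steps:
$\left(\left(187523 - O\right) - 454148\right) \left(-87987 - 243377\right) = \left(\left(187523 - -84700\right) - 454148\right) \left(-87987 - 243377\right) = \left(\left(187523 + 84700\right) - 454148\right) \left(-331364\right) = \left(272223 - 454148\right) \left(-331364\right) = \left(-181925\right) \left(-331364\right) = 60283395700$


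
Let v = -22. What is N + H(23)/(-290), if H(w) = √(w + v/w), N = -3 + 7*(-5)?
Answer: -38 - 13*√69/6670 ≈ -38.016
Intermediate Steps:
N = -38 (N = -3 - 35 = -38)
H(w) = √(w - 22/w)
N + H(23)/(-290) = -38 + √(23 - 22/23)/(-290) = -38 + √(23 - 22*1/23)*(-1/290) = -38 + √(23 - 22/23)*(-1/290) = -38 + √(507/23)*(-1/290) = -38 + (13*√69/23)*(-1/290) = -38 - 13*√69/6670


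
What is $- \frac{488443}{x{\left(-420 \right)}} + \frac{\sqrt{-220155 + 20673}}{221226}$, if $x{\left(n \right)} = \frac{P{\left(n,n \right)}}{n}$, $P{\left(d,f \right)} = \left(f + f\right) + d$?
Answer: $- \frac{488443}{3} + \frac{i \sqrt{199482}}{221226} \approx -1.6281 \cdot 10^{5} + 0.0020189 i$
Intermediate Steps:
$P{\left(d,f \right)} = d + 2 f$ ($P{\left(d,f \right)} = 2 f + d = d + 2 f$)
$x{\left(n \right)} = 3$ ($x{\left(n \right)} = \frac{n + 2 n}{n} = \frac{3 n}{n} = 3$)
$- \frac{488443}{x{\left(-420 \right)}} + \frac{\sqrt{-220155 + 20673}}{221226} = - \frac{488443}{3} + \frac{\sqrt{-220155 + 20673}}{221226} = \left(-488443\right) \frac{1}{3} + \sqrt{-199482} \cdot \frac{1}{221226} = - \frac{488443}{3} + i \sqrt{199482} \cdot \frac{1}{221226} = - \frac{488443}{3} + \frac{i \sqrt{199482}}{221226}$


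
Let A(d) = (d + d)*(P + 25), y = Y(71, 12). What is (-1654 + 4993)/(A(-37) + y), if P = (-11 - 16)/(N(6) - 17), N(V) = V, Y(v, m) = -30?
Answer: -36729/22678 ≈ -1.6196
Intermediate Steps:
y = -30
P = 27/11 (P = (-11 - 16)/(6 - 17) = -27/(-11) = -27*(-1/11) = 27/11 ≈ 2.4545)
A(d) = 604*d/11 (A(d) = (d + d)*(27/11 + 25) = (2*d)*(302/11) = 604*d/11)
(-1654 + 4993)/(A(-37) + y) = (-1654 + 4993)/((604/11)*(-37) - 30) = 3339/(-22348/11 - 30) = 3339/(-22678/11) = 3339*(-11/22678) = -36729/22678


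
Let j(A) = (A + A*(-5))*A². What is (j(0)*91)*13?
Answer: 0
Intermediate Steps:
j(A) = -4*A³ (j(A) = (A - 5*A)*A² = (-4*A)*A² = -4*A³)
(j(0)*91)*13 = (-4*0³*91)*13 = (-4*0*91)*13 = (0*91)*13 = 0*13 = 0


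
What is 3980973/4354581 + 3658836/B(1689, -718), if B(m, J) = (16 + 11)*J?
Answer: -880862365841/4689883737 ≈ -187.82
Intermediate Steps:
B(m, J) = 27*J
3980973/4354581 + 3658836/B(1689, -718) = 3980973/4354581 + 3658836/((27*(-718))) = 3980973*(1/4354581) + 3658836/(-19386) = 1326991/1451527 + 3658836*(-1/19386) = 1326991/1451527 - 609806/3231 = -880862365841/4689883737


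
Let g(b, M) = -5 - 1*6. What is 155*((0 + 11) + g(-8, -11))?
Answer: 0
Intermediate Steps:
g(b, M) = -11 (g(b, M) = -5 - 6 = -11)
155*((0 + 11) + g(-8, -11)) = 155*((0 + 11) - 11) = 155*(11 - 11) = 155*0 = 0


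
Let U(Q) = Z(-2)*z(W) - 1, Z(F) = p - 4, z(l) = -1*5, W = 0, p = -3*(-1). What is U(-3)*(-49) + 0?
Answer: -196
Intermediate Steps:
p = 3
z(l) = -5
Z(F) = -1 (Z(F) = 3 - 4 = -1)
U(Q) = 4 (U(Q) = -1*(-5) - 1 = 5 - 1 = 4)
U(-3)*(-49) + 0 = 4*(-49) + 0 = -196 + 0 = -196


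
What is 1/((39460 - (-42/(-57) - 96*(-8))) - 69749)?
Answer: -19/590097 ≈ -3.2198e-5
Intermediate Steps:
1/((39460 - (-42/(-57) - 96*(-8))) - 69749) = 1/((39460 - (-42*(-1/57) + 768)) - 69749) = 1/((39460 - (14/19 + 768)) - 69749) = 1/((39460 - 1*14606/19) - 69749) = 1/((39460 - 14606/19) - 69749) = 1/(735134/19 - 69749) = 1/(-590097/19) = -19/590097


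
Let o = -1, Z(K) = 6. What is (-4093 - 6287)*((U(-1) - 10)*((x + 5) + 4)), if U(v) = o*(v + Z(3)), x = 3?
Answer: 1868400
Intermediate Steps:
U(v) = -6 - v (U(v) = -(v + 6) = -(6 + v) = -6 - v)
(-4093 - 6287)*((U(-1) - 10)*((x + 5) + 4)) = (-4093 - 6287)*(((-6 - 1*(-1)) - 10)*((3 + 5) + 4)) = -10380*((-6 + 1) - 10)*(8 + 4) = -10380*(-5 - 10)*12 = -(-155700)*12 = -10380*(-180) = 1868400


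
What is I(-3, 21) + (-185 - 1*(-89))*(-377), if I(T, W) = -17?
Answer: 36175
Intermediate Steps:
I(-3, 21) + (-185 - 1*(-89))*(-377) = -17 + (-185 - 1*(-89))*(-377) = -17 + (-185 + 89)*(-377) = -17 - 96*(-377) = -17 + 36192 = 36175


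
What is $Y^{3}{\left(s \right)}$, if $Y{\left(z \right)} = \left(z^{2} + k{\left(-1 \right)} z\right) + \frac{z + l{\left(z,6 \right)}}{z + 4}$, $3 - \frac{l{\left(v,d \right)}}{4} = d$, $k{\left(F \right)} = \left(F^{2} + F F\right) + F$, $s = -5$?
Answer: $50653$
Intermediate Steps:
$k{\left(F \right)} = F + 2 F^{2}$ ($k{\left(F \right)} = \left(F^{2} + F^{2}\right) + F = 2 F^{2} + F = F + 2 F^{2}$)
$l{\left(v,d \right)} = 12 - 4 d$
$Y{\left(z \right)} = z + z^{2} + \frac{-12 + z}{4 + z}$ ($Y{\left(z \right)} = \left(z^{2} + - (1 + 2 \left(-1\right)) z\right) + \frac{z + \left(12 - 24\right)}{z + 4} = \left(z^{2} + - (1 - 2) z\right) + \frac{z + \left(12 - 24\right)}{4 + z} = \left(z^{2} + \left(-1\right) \left(-1\right) z\right) + \frac{z - 12}{4 + z} = \left(z^{2} + 1 z\right) + \frac{-12 + z}{4 + z} = \left(z^{2} + z\right) + \frac{-12 + z}{4 + z} = \left(z + z^{2}\right) + \frac{-12 + z}{4 + z} = z + z^{2} + \frac{-12 + z}{4 + z}$)
$Y^{3}{\left(s \right)} = \left(\frac{-12 + \left(-5\right)^{3} + 5 \left(-5\right) + 5 \left(-5\right)^{2}}{4 - 5}\right)^{3} = \left(\frac{-12 - 125 - 25 + 5 \cdot 25}{-1}\right)^{3} = \left(- (-12 - 125 - 25 + 125)\right)^{3} = \left(\left(-1\right) \left(-37\right)\right)^{3} = 37^{3} = 50653$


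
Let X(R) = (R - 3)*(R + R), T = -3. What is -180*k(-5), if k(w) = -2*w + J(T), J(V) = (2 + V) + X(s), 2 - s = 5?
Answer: -8100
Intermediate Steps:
s = -3 (s = 2 - 1*5 = 2 - 5 = -3)
X(R) = 2*R*(-3 + R) (X(R) = (-3 + R)*(2*R) = 2*R*(-3 + R))
J(V) = 38 + V (J(V) = (2 + V) + 2*(-3)*(-3 - 3) = (2 + V) + 2*(-3)*(-6) = (2 + V) + 36 = 38 + V)
k(w) = 35 - 2*w (k(w) = -2*w + (38 - 3) = -2*w + 35 = 35 - 2*w)
-180*k(-5) = -180*(35 - 2*(-5)) = -180*(35 + 10) = -180*45 = -8100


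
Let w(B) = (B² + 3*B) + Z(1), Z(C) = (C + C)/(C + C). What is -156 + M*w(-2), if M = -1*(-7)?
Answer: -163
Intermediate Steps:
Z(C) = 1 (Z(C) = (2*C)/((2*C)) = (2*C)*(1/(2*C)) = 1)
w(B) = 1 + B² + 3*B (w(B) = (B² + 3*B) + 1 = 1 + B² + 3*B)
M = 7
-156 + M*w(-2) = -156 + 7*(1 + (-2)² + 3*(-2)) = -156 + 7*(1 + 4 - 6) = -156 + 7*(-1) = -156 - 7 = -163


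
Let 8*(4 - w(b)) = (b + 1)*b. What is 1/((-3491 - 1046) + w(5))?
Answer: -4/18147 ≈ -0.00022042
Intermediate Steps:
w(b) = 4 - b*(1 + b)/8 (w(b) = 4 - (b + 1)*b/8 = 4 - (1 + b)*b/8 = 4 - b*(1 + b)/8)
1/((-3491 - 1046) + w(5)) = 1/((-3491 - 1046) + (4 - ⅛*5 - ⅛*5²)) = 1/(-4537 + (4 - 5/8 - ⅛*25)) = 1/(-4537 + (4 - 5/8 - 25/8)) = 1/(-4537 + ¼) = 1/(-18147/4) = -4/18147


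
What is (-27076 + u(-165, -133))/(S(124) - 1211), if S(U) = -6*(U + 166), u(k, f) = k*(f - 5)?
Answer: 4306/2951 ≈ 1.4592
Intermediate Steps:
u(k, f) = k*(-5 + f)
S(U) = -996 - 6*U (S(U) = -6*(166 + U) = -996 - 6*U)
(-27076 + u(-165, -133))/(S(124) - 1211) = (-27076 - 165*(-5 - 133))/((-996 - 6*124) - 1211) = (-27076 - 165*(-138))/((-996 - 744) - 1211) = (-27076 + 22770)/(-1740 - 1211) = -4306/(-2951) = -4306*(-1/2951) = 4306/2951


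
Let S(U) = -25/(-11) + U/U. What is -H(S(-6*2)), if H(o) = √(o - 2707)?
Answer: -I*√327151/11 ≈ -51.997*I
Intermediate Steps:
S(U) = 36/11 (S(U) = -25*(-1/11) + 1 = 25/11 + 1 = 36/11)
H(o) = √(-2707 + o)
-H(S(-6*2)) = -√(-2707 + 36/11) = -√(-29741/11) = -I*√327151/11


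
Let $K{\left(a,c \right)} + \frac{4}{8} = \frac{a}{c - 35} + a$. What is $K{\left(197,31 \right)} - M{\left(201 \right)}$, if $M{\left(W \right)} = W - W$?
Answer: $\frac{589}{4} \approx 147.25$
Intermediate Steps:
$K{\left(a,c \right)} = - \frac{1}{2} + a + \frac{a}{-35 + c}$ ($K{\left(a,c \right)} = - \frac{1}{2} + \left(\frac{a}{c - 35} + a\right) = - \frac{1}{2} + \left(\frac{a}{-35 + c} + a\right) = - \frac{1}{2} + \left(a + \frac{a}{-35 + c}\right) = - \frac{1}{2} + a + \frac{a}{-35 + c}$)
$M{\left(W \right)} = 0$
$K{\left(197,31 \right)} - M{\left(201 \right)} = \frac{35 - 31 - 13396 + 2 \cdot 197 \cdot 31}{2 \left(-35 + 31\right)} - 0 = \frac{35 - 31 - 13396 + 12214}{2 \left(-4\right)} + 0 = \frac{1}{2} \left(- \frac{1}{4}\right) \left(-1178\right) + 0 = \frac{589}{4} + 0 = \frac{589}{4}$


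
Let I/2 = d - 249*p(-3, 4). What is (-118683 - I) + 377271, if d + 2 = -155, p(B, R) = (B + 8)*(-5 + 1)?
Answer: 248942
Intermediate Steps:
p(B, R) = -32 - 4*B (p(B, R) = (8 + B)*(-4) = -32 - 4*B)
d = -157 (d = -2 - 155 = -157)
I = 9646 (I = 2*(-157 - 249*(-32 - 4*(-3))) = 2*(-157 - 249*(-32 + 12)) = 2*(-157 - 249*(-20)) = 2*(-157 + 4980) = 2*4823 = 9646)
(-118683 - I) + 377271 = (-118683 - 1*9646) + 377271 = (-118683 - 9646) + 377271 = -128329 + 377271 = 248942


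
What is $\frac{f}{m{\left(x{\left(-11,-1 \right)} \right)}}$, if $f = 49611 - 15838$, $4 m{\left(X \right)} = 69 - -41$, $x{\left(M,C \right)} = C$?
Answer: $\frac{67546}{55} \approx 1228.1$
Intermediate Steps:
$m{\left(X \right)} = \frac{55}{2}$ ($m{\left(X \right)} = \frac{69 - -41}{4} = \frac{69 + 41}{4} = \frac{1}{4} \cdot 110 = \frac{55}{2}$)
$f = 33773$ ($f = 49611 - 15838 = 33773$)
$\frac{f}{m{\left(x{\left(-11,-1 \right)} \right)}} = \frac{33773}{\frac{55}{2}} = 33773 \cdot \frac{2}{55} = \frac{67546}{55}$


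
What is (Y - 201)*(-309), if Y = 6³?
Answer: -4635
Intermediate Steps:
Y = 216
(Y - 201)*(-309) = (216 - 201)*(-309) = 15*(-309) = -4635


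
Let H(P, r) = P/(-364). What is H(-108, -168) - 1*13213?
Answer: -1202356/91 ≈ -13213.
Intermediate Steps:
H(P, r) = -P/364 (H(P, r) = P*(-1/364) = -P/364)
H(-108, -168) - 1*13213 = -1/364*(-108) - 1*13213 = 27/91 - 13213 = -1202356/91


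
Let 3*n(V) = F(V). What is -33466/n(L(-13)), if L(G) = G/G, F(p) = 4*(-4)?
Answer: 50199/8 ≈ 6274.9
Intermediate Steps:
F(p) = -16
L(G) = 1
n(V) = -16/3 (n(V) = (1/3)*(-16) = -16/3)
-33466/n(L(-13)) = -33466/(-16/3) = -33466*(-3/16) = 50199/8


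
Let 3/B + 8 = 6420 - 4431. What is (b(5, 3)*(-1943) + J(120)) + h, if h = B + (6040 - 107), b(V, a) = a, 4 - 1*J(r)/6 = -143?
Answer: 1953269/1981 ≈ 986.00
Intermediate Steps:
J(r) = 882 (J(r) = 24 - 6*(-143) = 24 + 858 = 882)
B = 3/1981 (B = 3/(-8 + (6420 - 4431)) = 3/(-8 + 1989) = 3/1981 ≈ 0.0015144)
h = 11753276/1981 (h = 3/1981 + (6040 - 107) = 3/1981 + 5933 = 11753276/1981 ≈ 5933.0)
(b(5, 3)*(-1943) + J(120)) + h = (3*(-1943) + 882) + 11753276/1981 = (-5829 + 882) + 11753276/1981 = -4947 + 11753276/1981 = 1953269/1981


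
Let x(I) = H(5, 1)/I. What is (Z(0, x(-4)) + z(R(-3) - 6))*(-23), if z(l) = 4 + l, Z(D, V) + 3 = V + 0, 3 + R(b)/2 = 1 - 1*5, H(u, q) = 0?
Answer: 437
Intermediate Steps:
R(b) = -14 (R(b) = -6 + 2*(1 - 1*5) = -6 + 2*(1 - 5) = -6 + 2*(-4) = -6 - 8 = -14)
x(I) = 0 (x(I) = 0/I = 0)
Z(D, V) = -3 + V (Z(D, V) = -3 + (V + 0) = -3 + V)
(Z(0, x(-4)) + z(R(-3) - 6))*(-23) = ((-3 + 0) + (4 + (-14 - 6)))*(-23) = (-3 + (4 - 20))*(-23) = (-3 - 16)*(-23) = -19*(-23) = 437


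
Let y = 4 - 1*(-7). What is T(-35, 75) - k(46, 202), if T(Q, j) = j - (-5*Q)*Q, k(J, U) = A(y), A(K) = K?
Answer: 6189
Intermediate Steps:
y = 11 (y = 4 + 7 = 11)
k(J, U) = 11
T(Q, j) = j + 5*Q² (T(Q, j) = j - (-5)*Q² = j + 5*Q²)
T(-35, 75) - k(46, 202) = (75 + 5*(-35)²) - 1*11 = (75 + 5*1225) - 11 = (75 + 6125) - 11 = 6200 - 11 = 6189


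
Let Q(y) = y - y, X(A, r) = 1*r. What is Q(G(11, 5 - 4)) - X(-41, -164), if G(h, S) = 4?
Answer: 164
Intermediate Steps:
X(A, r) = r
Q(y) = 0
Q(G(11, 5 - 4)) - X(-41, -164) = 0 - 1*(-164) = 0 + 164 = 164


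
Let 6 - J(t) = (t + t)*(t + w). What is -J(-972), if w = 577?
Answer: 767874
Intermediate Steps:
J(t) = 6 - 2*t*(577 + t) (J(t) = 6 - (t + t)*(t + 577) = 6 - 2*t*(577 + t))
-J(-972) = -(6 - 1154*(-972) - 2*(-972)²) = -(6 + 1121688 - 2*944784) = -(6 + 1121688 - 1889568) = -1*(-767874) = 767874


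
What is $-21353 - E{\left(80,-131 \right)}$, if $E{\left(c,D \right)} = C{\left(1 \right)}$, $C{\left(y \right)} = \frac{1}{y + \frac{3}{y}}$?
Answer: $- \frac{85413}{4} \approx -21353.0$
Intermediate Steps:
$E{\left(c,D \right)} = \frac{1}{4}$ ($E{\left(c,D \right)} = 1 \frac{1}{3 + 1^{2}} = 1 \frac{1}{3 + 1} = 1 \cdot \frac{1}{4} = \frac{1}{4}$)
$-21353 - E{\left(80,-131 \right)} = -21353 - \frac{1}{4} = - \frac{85413}{4}$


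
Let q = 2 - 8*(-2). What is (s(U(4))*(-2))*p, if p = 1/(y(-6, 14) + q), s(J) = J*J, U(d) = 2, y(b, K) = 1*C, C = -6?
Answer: -⅔ ≈ -0.66667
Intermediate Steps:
y(b, K) = -6 (y(b, K) = 1*(-6) = -6)
s(J) = J²
q = 18 (q = 2 + 16 = 18)
p = 1/12 (p = 1/(-6 + 18) = 1/12 ≈ 0.083333)
(s(U(4))*(-2))*p = (2²*(-2))*(1/12) = (4*(-2))*(1/12) = -8*1/12 = -⅔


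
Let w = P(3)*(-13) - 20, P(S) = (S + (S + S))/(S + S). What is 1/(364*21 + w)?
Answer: 2/15209 ≈ 0.00013150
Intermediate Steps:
P(S) = 3/2 (P(S) = (S + 2*S)/((2*S)) = (3*S)*(1/(2*S)) = 3/2)
w = -79/2 (w = (3/2)*(-13) - 20 = -39/2 - 20 = -79/2 ≈ -39.500)
1/(364*21 + w) = 1/(364*21 - 79/2) = 1/(7644 - 79/2) = 1/(15209/2) = 2/15209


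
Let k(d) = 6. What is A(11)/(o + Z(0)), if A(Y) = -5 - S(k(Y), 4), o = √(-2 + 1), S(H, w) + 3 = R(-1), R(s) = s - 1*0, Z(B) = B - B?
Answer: I ≈ 1.0*I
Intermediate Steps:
Z(B) = 0
R(s) = s (R(s) = s + 0 = s)
S(H, w) = -4 (S(H, w) = -3 - 1 = -4)
o = I (o = √(-1) = I ≈ 1.0*I)
A(Y) = -1 (A(Y) = -5 - 1*(-4) = -5 + 4 = -1)
A(11)/(o + Z(0)) = -1/(I + 0) = -1/I = -I*(-1) = I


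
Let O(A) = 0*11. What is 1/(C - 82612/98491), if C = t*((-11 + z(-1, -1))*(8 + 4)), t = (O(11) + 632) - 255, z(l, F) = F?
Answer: -98491/5346962020 ≈ -1.8420e-5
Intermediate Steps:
O(A) = 0
t = 377 (t = (0 + 632) - 255 = 632 - 255 = 377)
C = -54288 (C = 377*((-11 - 1)*(8 + 4)) = 377*(-12*12) = 377*(-144) = -54288)
1/(C - 82612/98491) = 1/(-54288 - 82612/98491) = 1/(-5346962020/98491) = -98491/5346962020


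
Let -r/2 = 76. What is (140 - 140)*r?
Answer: 0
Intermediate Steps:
r = -152 (r = -2*76 = -152)
(140 - 140)*r = (140 - 140)*(-152) = 0*(-152) = 0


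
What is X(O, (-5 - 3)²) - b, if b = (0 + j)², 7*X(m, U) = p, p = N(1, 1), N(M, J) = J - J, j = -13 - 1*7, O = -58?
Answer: -400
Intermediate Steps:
j = -20 (j = -13 - 7 = -20)
N(M, J) = 0
p = 0
X(m, U) = 0 (X(m, U) = (⅐)*0 = 0)
b = 400 (b = (0 - 20)² = (-20)² = 400)
X(O, (-5 - 3)²) - b = 0 - 1*400 = 0 - 400 = -400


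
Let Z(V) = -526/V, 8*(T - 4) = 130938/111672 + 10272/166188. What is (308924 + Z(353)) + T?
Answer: 20442728521946389/66173402592 ≈ 3.0893e+5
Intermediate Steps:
T = 778763765/187460064 (T = 4 + (130938/111672 + 10272/166188)/8 = 4 + (130938*(1/111672) + 10272*(1/166188))/8 = 4 + (21823/18612 + 856/13849)/8 = 4 + (1/8)*(28923509/23432508) = 4 + 28923509/187460064 = 778763765/187460064 ≈ 4.1543)
(308924 + Z(353)) + T = (308924 - 526/353) + 778763765/187460064 = 109049646/353 + 778763765/187460064 = 20442728521946389/66173402592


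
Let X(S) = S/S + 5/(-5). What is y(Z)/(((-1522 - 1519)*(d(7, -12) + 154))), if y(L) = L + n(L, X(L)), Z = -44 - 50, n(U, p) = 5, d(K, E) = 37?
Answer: 89/580831 ≈ 0.00015323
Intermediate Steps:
X(S) = 0 (X(S) = 1 + 5*(-⅕) = 1 - 1 = 0)
Z = -94
y(L) = 5 + L (y(L) = L + 5 = 5 + L)
y(Z)/(((-1522 - 1519)*(d(7, -12) + 154))) = (5 - 94)/(((-1522 - 1519)*(37 + 154))) = -89/((-3041*191)) = -89/(-580831) = -89*(-1/580831) = 89/580831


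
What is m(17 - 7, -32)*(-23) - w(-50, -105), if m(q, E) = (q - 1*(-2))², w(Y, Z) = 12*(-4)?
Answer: -3264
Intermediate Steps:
w(Y, Z) = -48
m(q, E) = (2 + q)² (m(q, E) = (q + 2)² = (2 + q)²)
m(17 - 7, -32)*(-23) - w(-50, -105) = (2 + (17 - 7))²*(-23) - 1*(-48) = (2 + 10)²*(-23) + 48 = 12²*(-23) + 48 = 144*(-23) + 48 = -3312 + 48 = -3264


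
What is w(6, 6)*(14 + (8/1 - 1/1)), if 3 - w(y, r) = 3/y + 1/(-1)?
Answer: 147/2 ≈ 73.500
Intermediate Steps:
w(y, r) = 4 - 3/y (w(y, r) = 3 - (3/y + 1/(-1)) = 3 - (3/y + 1*(-1)) = 3 - (3/y - 1) = 3 - (-1 + 3/y) = 3 + (1 - 3/y) = 4 - 3/y)
w(6, 6)*(14 + (8/1 - 1/1)) = (4 - 3/6)*(14 + (8/1 - 1/1)) = (4 - 3*⅙)*(14 + (8*1 - 1*1)) = (4 - ½)*(14 + (8 - 1)) = 7*(14 + 7)/2 = (7/2)*21 = 147/2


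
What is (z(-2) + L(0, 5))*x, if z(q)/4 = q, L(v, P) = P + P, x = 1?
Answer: 2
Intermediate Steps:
L(v, P) = 2*P
z(q) = 4*q
(z(-2) + L(0, 5))*x = (4*(-2) + 2*5)*1 = (-8 + 10)*1 = 2*1 = 2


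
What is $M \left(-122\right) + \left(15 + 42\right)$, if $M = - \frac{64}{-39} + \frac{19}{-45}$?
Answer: $- \frac{53641}{585} \approx -91.694$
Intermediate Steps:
$M = \frac{713}{585}$ ($M = \left(-64\right) \left(- \frac{1}{39}\right) + 19 \left(- \frac{1}{45}\right) = \frac{64}{39} - \frac{19}{45} = \frac{713}{585} \approx 1.2188$)
$M \left(-122\right) + \left(15 + 42\right) = \frac{713}{585} \left(-122\right) + \left(15 + 42\right) = - \frac{86986}{585} + 57 = - \frac{53641}{585}$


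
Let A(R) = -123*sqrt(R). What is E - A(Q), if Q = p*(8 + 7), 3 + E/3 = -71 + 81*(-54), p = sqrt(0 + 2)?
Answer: -13344 + 123*2**(1/4)*sqrt(15) ≈ -12777.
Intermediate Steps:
p = sqrt(2) ≈ 1.4142
E = -13344 (E = -9 + 3*(-71 + 81*(-54)) = -9 + 3*(-71 - 4374) = -9 + 3*(-4445) = -9 - 13335 = -13344)
Q = 15*sqrt(2) (Q = sqrt(2)*(8 + 7) = sqrt(2)*15 = 15*sqrt(2) ≈ 21.213)
E - A(Q) = -13344 - (-123)*sqrt(15*sqrt(2)) = -13344 - (-123)*2**(1/4)*sqrt(15) = -13344 + 123*2**(1/4)*sqrt(15)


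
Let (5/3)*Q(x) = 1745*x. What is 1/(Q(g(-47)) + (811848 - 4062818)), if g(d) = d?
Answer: -1/3300179 ≈ -3.0301e-7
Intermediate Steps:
Q(x) = 1047*x (Q(x) = 3*(1745*x)/5 = 1047*x)
1/(Q(g(-47)) + (811848 - 4062818)) = 1/(1047*(-47) + (811848 - 4062818)) = 1/(-49209 - 3250970) = 1/(-3300179) = -1/3300179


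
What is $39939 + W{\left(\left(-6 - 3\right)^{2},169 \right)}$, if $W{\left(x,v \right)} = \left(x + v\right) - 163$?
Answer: $40026$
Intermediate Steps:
$W{\left(x,v \right)} = -163 + v + x$ ($W{\left(x,v \right)} = \left(v + x\right) - 163 = -163 + v + x$)
$39939 + W{\left(\left(-6 - 3\right)^{2},169 \right)} = 39939 + \left(-163 + 169 + \left(-6 - 3\right)^{2}\right) = 39939 + \left(-163 + 169 + \left(-9\right)^{2}\right) = 39939 + \left(-163 + 169 + 81\right) = 39939 + 87 = 40026$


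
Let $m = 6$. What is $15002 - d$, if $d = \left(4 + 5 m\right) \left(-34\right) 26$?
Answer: $45058$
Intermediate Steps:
$d = -30056$ ($d = \left(4 + 5 \cdot 6\right) \left(-34\right) 26 = \left(4 + 30\right) \left(-34\right) 26 = 34 \left(-34\right) 26 = \left(-1156\right) 26 = -30056$)
$15002 - d = 15002 - -30056 = 15002 + 30056 = 45058$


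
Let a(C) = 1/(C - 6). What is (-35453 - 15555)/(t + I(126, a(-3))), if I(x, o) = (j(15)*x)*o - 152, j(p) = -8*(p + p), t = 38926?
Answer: -25504/21067 ≈ -1.2106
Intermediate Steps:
j(p) = -16*p
a(C) = 1/(-6 + C)
I(x, o) = -152 - 240*o*x (I(x, o) = ((-16*15)*x)*o - 152 = (-240*x)*o - 152 = -240*o*x - 152 = -152 - 240*o*x)
(-35453 - 15555)/(t + I(126, a(-3))) = (-35453 - 15555)/(38926 + (-152 - 240*126/(-6 - 3))) = -51008/(38926 + (-152 - 240*126/(-9))) = -51008/(38926 + (-152 - 240*(-⅑)*126)) = -51008/(38926 + (-152 + 3360)) = -51008/(38926 + 3208) = -51008/42134 = -51008*1/42134 = -25504/21067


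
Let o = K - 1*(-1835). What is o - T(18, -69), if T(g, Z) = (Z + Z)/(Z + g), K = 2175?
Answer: 68124/17 ≈ 4007.3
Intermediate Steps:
T(g, Z) = 2*Z/(Z + g) (T(g, Z) = (2*Z)/(Z + g) = 2*Z/(Z + g))
o = 4010 (o = 2175 - 1*(-1835) = 2175 + 1835 = 4010)
o - T(18, -69) = 4010 - 2*(-69)/(-69 + 18) = 4010 - 2*(-69)/(-51) = 4010 - 2*(-69)*(-1)/51 = 4010 - 1*46/17 = 4010 - 46/17 = 68124/17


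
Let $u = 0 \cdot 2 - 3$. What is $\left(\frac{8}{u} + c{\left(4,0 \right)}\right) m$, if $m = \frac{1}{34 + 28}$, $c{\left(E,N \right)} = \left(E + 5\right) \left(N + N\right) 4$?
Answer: $- \frac{4}{93} \approx -0.043011$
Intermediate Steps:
$u = -3$ ($u = 0 - 3 = -3$)
$c{\left(E,N \right)} = 8 N \left(5 + E\right)$ ($c{\left(E,N \right)} = \left(5 + E\right) 2 N 4 = 2 N \left(5 + E\right) 4 = 8 N \left(5 + E\right)$)
$m = \frac{1}{62} \approx 0.016129$
$\left(\frac{8}{u} + c{\left(4,0 \right)}\right) m = \left(\frac{8}{-3} + 8 \cdot 0 \left(5 + 4\right)\right) \frac{1}{62} = \left(8 \left(- \frac{1}{3}\right) + 8 \cdot 0 \cdot 9\right) \frac{1}{62} = \left(- \frac{8}{3} + 0\right) \frac{1}{62} = \left(- \frac{8}{3}\right) \frac{1}{62} = - \frac{4}{93}$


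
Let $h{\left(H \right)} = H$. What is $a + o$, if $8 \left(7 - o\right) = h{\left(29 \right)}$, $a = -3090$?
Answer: $- \frac{24693}{8} \approx -3086.6$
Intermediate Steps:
$o = \frac{27}{8}$ ($o = 7 - \frac{29}{8} = \frac{27}{8} \approx 3.375$)
$a + o = -3090 + \frac{27}{8} = - \frac{24693}{8}$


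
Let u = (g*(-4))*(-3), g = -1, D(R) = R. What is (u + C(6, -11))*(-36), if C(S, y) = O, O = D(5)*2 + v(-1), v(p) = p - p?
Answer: 72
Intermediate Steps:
v(p) = 0
O = 10 (O = 5*2 + 0 = 10 + 0 = 10)
C(S, y) = 10
u = -12 (u = -1*(-4)*(-3) = 4*(-3) = -12)
(u + C(6, -11))*(-36) = (-12 + 10)*(-36) = -2*(-36) = 72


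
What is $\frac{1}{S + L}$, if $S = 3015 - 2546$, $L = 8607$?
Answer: $\frac{1}{9076} \approx 0.00011018$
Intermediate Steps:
$S = 469$
$\frac{1}{S + L} = \frac{1}{469 + 8607} = \frac{1}{9076}$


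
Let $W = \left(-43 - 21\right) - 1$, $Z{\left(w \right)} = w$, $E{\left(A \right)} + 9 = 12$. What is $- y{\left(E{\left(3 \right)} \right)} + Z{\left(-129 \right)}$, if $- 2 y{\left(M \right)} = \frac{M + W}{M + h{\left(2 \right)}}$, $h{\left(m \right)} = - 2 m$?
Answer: $-98$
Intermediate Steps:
$E{\left(A \right)} = 3$ ($E{\left(A \right)} = -9 + 12 = 3$)
$W = -65$ ($W = -64 - 1 = -65$)
$y{\left(M \right)} = - \frac{-65 + M}{2 \left(-4 + M\right)}$ ($y{\left(M \right)} = - \frac{\left(M - 65\right) \frac{1}{M - 4}}{2} = - \frac{\left(-65 + M\right) \frac{1}{M - 4}}{2} = - \frac{\left(-65 + M\right) \frac{1}{-4 + M}}{2} = - \frac{\frac{1}{-4 + M} \left(-65 + M\right)}{2} = - \frac{-65 + M}{2 \left(-4 + M\right)}$)
$- y{\left(E{\left(3 \right)} \right)} + Z{\left(-129 \right)} = - \frac{65 - 3}{2 \left(-4 + 3\right)} - 129 = - \frac{65 - 3}{2 \left(-1\right)} - 129 = - \frac{\left(-1\right) 62}{2} - 129 = \left(-1\right) \left(-31\right) - 129 = 31 - 129 = -98$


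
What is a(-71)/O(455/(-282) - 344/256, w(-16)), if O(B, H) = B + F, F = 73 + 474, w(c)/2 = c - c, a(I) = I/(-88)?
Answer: 40044/27001931 ≈ 0.0014830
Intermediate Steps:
a(I) = -I/88 (a(I) = I*(-1/88) = -I/88)
w(c) = 0 (w(c) = 2*(c - c) = 2*0 = 0)
F = 547
O(B, H) = 547 + B (O(B, H) = B + 547 = 547 + B)
a(-71)/O(455/(-282) - 344/256, w(-16)) = (-1/88*(-71))/(547 + (455/(-282) - 344/256)) = 71/(88*(547 + (455*(-1/282) - 344*1/256))) = 71/(88*(547 + (-455/282 - 43/32))) = 71/(88*(547 - 13343/4512)) = 71/(88*(2454721/4512)) = (71/88)*(4512/2454721) = 40044/27001931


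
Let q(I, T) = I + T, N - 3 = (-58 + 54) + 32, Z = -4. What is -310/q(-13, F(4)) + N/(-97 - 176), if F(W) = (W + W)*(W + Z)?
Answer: 6479/273 ≈ 23.733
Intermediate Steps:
F(W) = 2*W*(-4 + W) (F(W) = (W + W)*(W - 4) = (2*W)*(-4 + W) = 2*W*(-4 + W))
N = 31 (N = 3 + ((-58 + 54) + 32) = 3 + (-4 + 32) = 3 + 28 = 31)
-310/q(-13, F(4)) + N/(-97 - 176) = -310/(-13 + 2*4*(-4 + 4)) + 31/(-97 - 176) = -310/(-13 + 2*4*0) + 31/(-273) = -310/(-13 + 0) + 31*(-1/273) = -310/(-13) - 31/273 = -310*(-1/13) - 31/273 = 310/13 - 31/273 = 6479/273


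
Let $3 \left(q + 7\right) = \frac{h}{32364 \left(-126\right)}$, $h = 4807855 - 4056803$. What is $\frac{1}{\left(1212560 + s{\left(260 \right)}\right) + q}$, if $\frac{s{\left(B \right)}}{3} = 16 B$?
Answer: $\frac{3058398}{3746638289371} \approx 8.163 \cdot 10^{-7}$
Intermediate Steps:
$s{\left(B \right)} = 48 B$ ($s{\left(B \right)} = 3 \cdot 16 B = 48 B$)
$h = 751052$
$q = - \frac{21596549}{3058398}$ ($q = -7 + \frac{751052 \frac{1}{32364 \left(-126\right)}}{3} = -7 + \frac{751052 \frac{1}{-4077864}}{3} = -7 + \frac{751052 \left(- \frac{1}{4077864}\right)}{3} = -7 + \frac{1}{3} \left(- \frac{187763}{1019466}\right) = -7 - \frac{187763}{3058398} = - \frac{21596549}{3058398} \approx -7.0614$)
$\frac{1}{\left(1212560 + s{\left(260 \right)}\right) + q} = \frac{1}{\left(1212560 + 48 \cdot 260\right) - \frac{21596549}{3058398}} = \frac{1}{\left(1212560 + 12480\right) - \frac{21596549}{3058398}} = \frac{1}{1225040 - \frac{21596549}{3058398}} = \frac{1}{\frac{3746638289371}{3058398}} = \frac{3058398}{3746638289371}$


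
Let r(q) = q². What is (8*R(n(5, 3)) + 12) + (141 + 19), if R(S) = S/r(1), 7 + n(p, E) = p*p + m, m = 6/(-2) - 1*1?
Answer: 284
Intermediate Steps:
m = -4 (m = 6*(-½) - 1 = -3 - 1 = -4)
n(p, E) = -11 + p² (n(p, E) = -7 + (p*p - 4) = -7 + (p² - 4) = -7 + (-4 + p²) = -11 + p²)
R(S) = S (R(S) = S/(1²) = S/1 = S*1 = S)
(8*R(n(5, 3)) + 12) + (141 + 19) = (8*(-11 + 5²) + 12) + (141 + 19) = (8*(-11 + 25) + 12) + 160 = (8*14 + 12) + 160 = (112 + 12) + 160 = 124 + 160 = 284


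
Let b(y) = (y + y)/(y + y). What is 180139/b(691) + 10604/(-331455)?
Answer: 59707961641/331455 ≈ 1.8014e+5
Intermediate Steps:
b(y) = 1 (b(y) = (2*y)/((2*y)) = (2*y)*(1/(2*y)) = 1)
180139/b(691) + 10604/(-331455) = 180139/1 + 10604/(-331455) = 180139*1 + 10604*(-1/331455) = 180139 - 10604/331455 = 59707961641/331455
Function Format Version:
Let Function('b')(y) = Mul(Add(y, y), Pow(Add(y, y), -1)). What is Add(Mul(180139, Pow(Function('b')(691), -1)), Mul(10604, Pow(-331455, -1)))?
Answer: Rational(59707961641, 331455) ≈ 1.8014e+5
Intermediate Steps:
Function('b')(y) = 1 (Function('b')(y) = Mul(Mul(2, y), Pow(Mul(2, y), -1)) = Mul(Mul(2, y), Mul(Rational(1, 2), Pow(y, -1))) = 1)
Add(Mul(180139, Pow(Function('b')(691), -1)), Mul(10604, Pow(-331455, -1))) = Add(Mul(180139, Pow(1, -1)), Mul(10604, Pow(-331455, -1))) = Add(Mul(180139, 1), Mul(10604, Rational(-1, 331455))) = Add(180139, Rational(-10604, 331455)) = Rational(59707961641, 331455)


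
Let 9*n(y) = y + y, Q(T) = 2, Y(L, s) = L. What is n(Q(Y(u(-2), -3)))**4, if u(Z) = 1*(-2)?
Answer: 256/6561 ≈ 0.039018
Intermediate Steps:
u(Z) = -2
n(y) = 2*y/9 (n(y) = (y + y)/9 = (2*y)/9 = 2*y/9)
n(Q(Y(u(-2), -3)))**4 = ((2/9)*2)**4 = (4/9)**4 = 256/6561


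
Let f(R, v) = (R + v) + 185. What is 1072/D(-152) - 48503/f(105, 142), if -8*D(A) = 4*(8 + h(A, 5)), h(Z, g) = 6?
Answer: -802625/3024 ≈ -265.42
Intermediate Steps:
f(R, v) = 185 + R + v
D(A) = -7 (D(A) = -(8 + 6)/2 = -14/2 = -⅛*56 = -7)
1072/D(-152) - 48503/f(105, 142) = 1072/(-7) - 48503/(185 + 105 + 142) = 1072*(-⅐) - 48503/432 = -1072/7 - 48503*1/432 = -1072/7 - 48503/432 = -802625/3024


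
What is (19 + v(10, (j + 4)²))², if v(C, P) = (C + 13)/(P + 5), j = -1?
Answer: 83521/196 ≈ 426.13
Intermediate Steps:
v(C, P) = (13 + C)/(5 + P)
(19 + v(10, (j + 4)²))² = (19 + (13 + 10)/(5 + (-1 + 4)²))² = (19 + 23/(5 + 3²))² = (19 + 23/(5 + 9))² = (19 + 23/14)² = (289/14)² = 83521/196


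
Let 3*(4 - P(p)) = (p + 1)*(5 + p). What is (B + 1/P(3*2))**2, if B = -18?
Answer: 1375929/4225 ≈ 325.66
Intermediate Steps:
P(p) = 4 - (1 + p)*(5 + p)/3 (P(p) = 4 - (p + 1)*(5 + p)/3 = 4 - (1 + p)*(5 + p)/3)
(B + 1/P(3*2))**2 = (-18 + 1/(7/3 - 6*2 - (3*2)**2/3))**2 = (-18 + 1/(7/3 - 2*6 - 1/3*6**2))**2 = (-18 + 1/(7/3 - 12 - 1/3*36))**2 = (-18 + 1/(7/3 - 12 - 12))**2 = (-18 + 1/(-65/3))**2 = (-18 - 3/65)**2 = (-1173/65)**2 = 1375929/4225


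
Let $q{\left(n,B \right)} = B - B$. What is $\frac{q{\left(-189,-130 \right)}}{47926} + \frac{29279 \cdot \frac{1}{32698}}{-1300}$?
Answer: $- \frac{29279}{42507400} \approx -0.0006888$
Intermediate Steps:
$q{\left(n,B \right)} = 0$
$\frac{q{\left(-189,-130 \right)}}{47926} + \frac{29279 \cdot \frac{1}{32698}}{-1300} = \frac{0}{47926} + \frac{29279 \cdot \frac{1}{32698}}{-1300} = 0 \cdot \frac{1}{47926} + 29279 \cdot \frac{1}{32698} \left(- \frac{1}{1300}\right) = 0 + \frac{29279}{32698} \left(- \frac{1}{1300}\right) = 0 - \frac{29279}{42507400} = - \frac{29279}{42507400}$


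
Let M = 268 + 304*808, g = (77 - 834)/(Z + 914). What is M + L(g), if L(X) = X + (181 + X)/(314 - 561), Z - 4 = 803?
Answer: 104528395577/425087 ≈ 2.4590e+5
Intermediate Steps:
Z = 807 (Z = 4 + 803 = 807)
g = -757/1721 (g = (77 - 834)/(807 + 914) = -757/1721 ≈ -0.43986)
L(X) = -181/247 + 246*X/247 (L(X) = X + (181 + X)/(-247) = X + (181 + X)*(-1/247) = X + (-181/247 - X/247) = -181/247 + 246*X/247)
M = 245900 (M = 268 + 245632 = 245900)
M + L(g) = 245900 + (-181/247 + (246/247)*(-757/1721)) = 245900 + (-181/247 - 186222/425087) = 245900 - 497723/425087 = 104528395577/425087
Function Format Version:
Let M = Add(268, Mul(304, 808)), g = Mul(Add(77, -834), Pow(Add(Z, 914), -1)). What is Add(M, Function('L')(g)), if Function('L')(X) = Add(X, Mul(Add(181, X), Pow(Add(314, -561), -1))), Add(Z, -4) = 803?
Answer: Rational(104528395577, 425087) ≈ 2.4590e+5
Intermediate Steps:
Z = 807 (Z = Add(4, 803) = 807)
g = Rational(-757, 1721) (g = Mul(Add(77, -834), Pow(Add(807, 914), -1)) = Mul(-757, Pow(1721, -1)) = Mul(-757, Rational(1, 1721)) = Rational(-757, 1721) ≈ -0.43986)
Function('L')(X) = Add(Rational(-181, 247), Mul(Rational(246, 247), X)) (Function('L')(X) = Add(X, Mul(Add(181, X), Pow(-247, -1))) = Add(X, Mul(Add(181, X), Rational(-1, 247))) = Add(X, Add(Rational(-181, 247), Mul(Rational(-1, 247), X))) = Add(Rational(-181, 247), Mul(Rational(246, 247), X)))
M = 245900 (M = Add(268, 245632) = 245900)
Add(M, Function('L')(g)) = Add(245900, Add(Rational(-181, 247), Mul(Rational(246, 247), Rational(-757, 1721)))) = Add(245900, Add(Rational(-181, 247), Rational(-186222, 425087))) = Add(245900, Rational(-497723, 425087)) = Rational(104528395577, 425087)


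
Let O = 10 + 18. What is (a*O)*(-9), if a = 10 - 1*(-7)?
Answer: -4284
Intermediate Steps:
a = 17 (a = 10 + 7 = 17)
O = 28
(a*O)*(-9) = (17*28)*(-9) = 476*(-9) = -4284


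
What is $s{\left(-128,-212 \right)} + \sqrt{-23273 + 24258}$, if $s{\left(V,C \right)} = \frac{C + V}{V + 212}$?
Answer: $- \frac{85}{21} + \sqrt{985} \approx 27.337$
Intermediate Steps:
$s{\left(V,C \right)} = \frac{C + V}{212 + V}$
$s{\left(-128,-212 \right)} + \sqrt{-23273 + 24258} = \frac{-212 - 128}{212 - 128} + \sqrt{-23273 + 24258} = \frac{1}{84} \left(-340\right) + \sqrt{985} = - \frac{85}{21} + \sqrt{985}$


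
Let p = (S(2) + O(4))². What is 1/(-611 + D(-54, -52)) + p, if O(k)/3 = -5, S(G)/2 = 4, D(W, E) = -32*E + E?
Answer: 49050/1001 ≈ 49.001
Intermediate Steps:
D(W, E) = -31*E
S(G) = 8 (S(G) = 2*4 = 8)
O(k) = -15 (O(k) = 3*(-5) = -15)
p = 49 (p = (8 - 15)² = (-7)² = 49)
1/(-611 + D(-54, -52)) + p = 1/(-611 - 31*(-52)) + 49 = 1/(-611 + 1612) + 49 = 1/1001 + 49 = 49050/1001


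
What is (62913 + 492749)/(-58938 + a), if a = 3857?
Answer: -555662/55081 ≈ -10.088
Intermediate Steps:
(62913 + 492749)/(-58938 + a) = (62913 + 492749)/(-58938 + 3857) = 555662/(-55081) = 555662*(-1/55081) = -555662/55081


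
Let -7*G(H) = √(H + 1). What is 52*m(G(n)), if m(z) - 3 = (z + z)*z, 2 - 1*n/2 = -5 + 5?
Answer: 8164/49 ≈ 166.61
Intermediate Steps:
n = 4 (n = 4 - 2*(-5 + 5) = 4 - 2*0 = 4 + 0 = 4)
G(H) = -√(1 + H)/7 (G(H) = -√(H + 1)/7 = -√(1 + H)/7)
m(z) = 3 + 2*z² (m(z) = 3 + (z + z)*z = 3 + (2*z)*z = 3 + 2*z²)
52*m(G(n)) = 52*(3 + 2*(-√(1 + 4)/7)²) = 52*(3 + 2*(-√5/7)²) = 52*(3 + 2*(5/49)) = 52*(3 + 10/49) = 52*(157/49) = 8164/49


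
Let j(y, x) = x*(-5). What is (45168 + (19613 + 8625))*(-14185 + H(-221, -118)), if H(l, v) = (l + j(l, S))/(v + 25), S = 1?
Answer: -96820972474/93 ≈ -1.0411e+9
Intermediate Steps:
j(y, x) = -5*x
H(l, v) = (-5 + l)/(25 + v) (H(l, v) = (l - 5*1)/(v + 25) = (l - 5)/(25 + v) = (-5 + l)/(25 + v))
(45168 + (19613 + 8625))*(-14185 + H(-221, -118)) = (45168 + (19613 + 8625))*(-14185 + (-5 - 221)/(25 - 118)) = (45168 + 28238)*(-14185 - 226/(-93)) = 73406*(-14185 - 1/93*(-226)) = 73406*(-14185 + 226/93) = 73406*(-1318979/93) = -96820972474/93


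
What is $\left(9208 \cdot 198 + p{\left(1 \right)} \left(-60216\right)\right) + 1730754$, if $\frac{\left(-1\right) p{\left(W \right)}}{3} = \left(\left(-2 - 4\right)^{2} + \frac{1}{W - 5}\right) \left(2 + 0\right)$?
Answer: $16470270$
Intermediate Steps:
$p{\left(W \right)} = -216 - \frac{6}{-5 + W}$ ($p{\left(W \right)} = - 3 \left(\left(-2 - 4\right)^{2} + \frac{1}{W - 5}\right) \left(2 + 0\right) = - 3 \left(\left(-6\right)^{2} + \frac{1}{-5 + W}\right) 2 = - 3 \left(36 + \frac{1}{-5 + W}\right) 2 = - 3 \left(72 + \frac{2}{-5 + W}\right) = -216 - \frac{6}{-5 + W}$)
$\left(9208 \cdot 198 + p{\left(1 \right)} \left(-60216\right)\right) + 1730754 = \left(9208 \cdot 198 + \frac{6 \left(179 - 36\right)}{-5 + 1} \left(-60216\right)\right) + 1730754 = \left(1823184 + \frac{6 \left(179 - 36\right)}{-4} \left(-60216\right)\right) + 1730754 = \left(1823184 + 6 \left(- \frac{1}{4}\right) 143 \left(-60216\right)\right) + 1730754 = \left(1823184 - -12916332\right) + 1730754 = \left(1823184 + 12916332\right) + 1730754 = 14739516 + 1730754 = 16470270$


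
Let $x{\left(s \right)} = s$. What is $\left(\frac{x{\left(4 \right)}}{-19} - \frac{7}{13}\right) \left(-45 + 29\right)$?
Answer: $\frac{2960}{247} \approx 11.984$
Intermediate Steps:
$\left(\frac{x{\left(4 \right)}}{-19} - \frac{7}{13}\right) \left(-45 + 29\right) = \left(\frac{4}{-19} - \frac{7}{13}\right) \left(-45 + 29\right) = \left(4 \left(- \frac{1}{19}\right) - \frac{7}{13}\right) \left(-16\right) = \left(- \frac{4}{19} - \frac{7}{13}\right) \left(-16\right) = \left(- \frac{185}{247}\right) \left(-16\right) = \frac{2960}{247}$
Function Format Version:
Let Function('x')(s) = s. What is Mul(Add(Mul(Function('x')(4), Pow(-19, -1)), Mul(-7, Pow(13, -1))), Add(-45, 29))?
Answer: Rational(2960, 247) ≈ 11.984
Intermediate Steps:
Mul(Add(Mul(Function('x')(4), Pow(-19, -1)), Mul(-7, Pow(13, -1))), Add(-45, 29)) = Mul(Add(Mul(4, Pow(-19, -1)), Mul(-7, Pow(13, -1))), Add(-45, 29)) = Mul(Add(Mul(4, Rational(-1, 19)), Mul(-7, Rational(1, 13))), -16) = Mul(Add(Rational(-4, 19), Rational(-7, 13)), -16) = Mul(Rational(-185, 247), -16) = Rational(2960, 247)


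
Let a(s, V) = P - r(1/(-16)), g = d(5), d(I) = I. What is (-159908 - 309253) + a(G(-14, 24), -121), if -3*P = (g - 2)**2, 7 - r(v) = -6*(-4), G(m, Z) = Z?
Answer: -469147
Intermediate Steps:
g = 5
r(v) = -17 (r(v) = 7 - (-6)*(-4) = 7 - 1*24 = 7 - 24 = -17)
P = -3 (P = -(5 - 2)**2/3 = -1/3*3**2 = -1/3*9 = -3)
a(s, V) = 14 (a(s, V) = -3 - 1*(-17) = -3 + 17 = 14)
(-159908 - 309253) + a(G(-14, 24), -121) = (-159908 - 309253) + 14 = -469161 + 14 = -469147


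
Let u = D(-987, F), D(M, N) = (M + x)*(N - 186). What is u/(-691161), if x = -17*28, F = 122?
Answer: -93632/691161 ≈ -0.13547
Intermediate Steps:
x = -476
D(M, N) = (-476 + M)*(-186 + N) (D(M, N) = (M - 476)*(N - 186) = (-476 + M)*(-186 + N))
u = 93632 (u = 88536 - 476*122 - 186*(-987) - 987*122 = 88536 - 58072 + 183582 - 120414 = 93632)
u/(-691161) = 93632/(-691161) = 93632*(-1/691161) = -93632/691161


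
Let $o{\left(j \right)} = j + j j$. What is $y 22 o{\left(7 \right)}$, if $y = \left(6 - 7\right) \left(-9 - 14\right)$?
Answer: $28336$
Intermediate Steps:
$o{\left(j \right)} = j + j^{2}$
$y = 23$ ($y = \left(-1\right) \left(-23\right) = 23$)
$y 22 o{\left(7 \right)} = 23 \cdot 22 \cdot 7 \left(1 + 7\right) = 506 \cdot 7 \cdot 8 = 506 \cdot 56 = 28336$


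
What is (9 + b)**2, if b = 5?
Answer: 196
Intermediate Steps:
(9 + b)**2 = (9 + 5)**2 = 14**2 = 196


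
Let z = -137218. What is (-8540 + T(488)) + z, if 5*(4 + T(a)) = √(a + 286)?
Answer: -145762 + 3*√86/5 ≈ -1.4576e+5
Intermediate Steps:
T(a) = -4 + √(286 + a)/5 (T(a) = -4 + √(a + 286)/5 = -4 + √(286 + a)/5)
(-8540 + T(488)) + z = (-8540 + (-4 + √(286 + 488)/5)) - 137218 = (-8540 + (-4 + √774/5)) - 137218 = (-8540 + (-4 + (3*√86)/5)) - 137218 = (-8540 + (-4 + 3*√86/5)) - 137218 = (-8544 + 3*√86/5) - 137218 = -145762 + 3*√86/5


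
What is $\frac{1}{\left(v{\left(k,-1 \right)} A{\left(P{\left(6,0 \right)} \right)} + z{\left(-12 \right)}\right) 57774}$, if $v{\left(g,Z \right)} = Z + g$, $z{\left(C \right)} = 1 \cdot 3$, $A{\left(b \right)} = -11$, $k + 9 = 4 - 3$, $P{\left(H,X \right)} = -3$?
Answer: $\frac{1}{5892948} \approx 1.6969 \cdot 10^{-7}$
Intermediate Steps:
$k = -8$ ($k = -9 + \left(4 - 3\right) = -9 + 1 = -8$)
$z{\left(C \right)} = 3$
$\frac{1}{\left(v{\left(k,-1 \right)} A{\left(P{\left(6,0 \right)} \right)} + z{\left(-12 \right)}\right) 57774} = \frac{1}{\left(\left(-1 - 8\right) \left(-11\right) + 3\right) 57774} = \frac{1}{\left(-9\right) \left(-11\right) + 3} \cdot \frac{1}{57774} = \frac{1}{99 + 3} \cdot \frac{1}{57774} = \frac{1}{102} \cdot \frac{1}{57774} = \frac{1}{5892948}$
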